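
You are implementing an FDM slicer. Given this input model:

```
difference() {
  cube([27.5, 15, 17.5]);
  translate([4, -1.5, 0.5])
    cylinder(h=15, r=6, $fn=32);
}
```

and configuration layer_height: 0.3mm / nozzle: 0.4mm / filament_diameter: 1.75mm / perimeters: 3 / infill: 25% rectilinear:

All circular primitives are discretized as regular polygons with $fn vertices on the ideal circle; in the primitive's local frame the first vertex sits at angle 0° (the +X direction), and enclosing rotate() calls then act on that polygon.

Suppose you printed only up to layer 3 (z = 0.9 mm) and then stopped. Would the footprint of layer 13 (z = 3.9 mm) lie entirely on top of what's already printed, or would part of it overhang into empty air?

Compare the two slices. At z = 0.9: the cube is present — its section is the full 27.5×15 rectangle (area 412.50 mm²); the cylinder at (4, -1.5): section is a regular 32-gon, circumradius r=6 (area = (32/2)·6.000²·sin(360°/32) = 112.37 mm²); Taking the first minus the rest: starting from the 27.5×15 cube (412.50 mm²), the r=6 cylinder at (4, -1.5) partially overlaps it — only the 35.21 mm² overlap (of its 112.37 mm²) is removed, clipping the outline — area = 377.29 mm². At z = 3.9: the cube (footprint 27.5×15) is included at this height (area 412.50 mm²); the cylinder at (4, -1.5): section is a regular 32-gon, circumradius r=6 (area = (32/2)·6.000²·sin(360°/32) = 112.37 mm²); Taking the first minus the rest: starting from the 27.5×15 cube (412.50 mm²), the r=6 cylinder at (4, -1.5) partially overlaps it — only the 35.21 mm² overlap (of its 112.37 mm²) is removed, clipping the outline — area = 377.29 mm². Checking containment: the cross-section at z = 3.9 is a subset of the cross-section at z = 0.9.

entirely on top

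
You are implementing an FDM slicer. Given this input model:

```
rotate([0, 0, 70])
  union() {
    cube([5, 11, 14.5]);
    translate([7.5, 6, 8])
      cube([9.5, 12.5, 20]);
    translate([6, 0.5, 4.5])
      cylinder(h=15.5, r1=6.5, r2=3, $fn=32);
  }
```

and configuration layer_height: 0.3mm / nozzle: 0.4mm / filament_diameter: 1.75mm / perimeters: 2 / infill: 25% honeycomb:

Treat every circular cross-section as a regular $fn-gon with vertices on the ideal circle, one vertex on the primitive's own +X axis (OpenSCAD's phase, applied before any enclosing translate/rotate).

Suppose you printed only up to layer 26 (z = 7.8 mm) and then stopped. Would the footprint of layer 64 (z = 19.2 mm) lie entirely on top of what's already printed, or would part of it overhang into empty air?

Compare the two slices. At z = 7.8: the 5×11 cube contributes its full rectangle (area 55.00 mm²); the cube at (7.5, 6) is absent (z outside [8, 28]); the cone at (6, 0.5) contributes a regular 32-gon of circumradius 5.755 (interpolated between r1=6.5 and r2=3 at t=0.213) (area = (32/2)·5.755²·sin(360°/32) = 103.38 mm²); Combining (union): the regions partially overlap — summed areas 158.38 mm² minus the doubly-counted overlap 22.50 mm² gives 135.87 mm² — area = 135.87 mm²; (rotated 70° about Z; rotation is an isometry so areas/perimeters/island counts are preserved). At z = 19.2: the cube is not intersected at this z (z outside [0, 14.5]); the cube at (7.5, 6) (footprint 9.5×12.5) is included at this height (area 118.75 mm²); the cone at (6, 0.5) contributes a regular 32-gon of circumradius 3.181 (interpolated between r1=6.5 and r2=3 at t=0.948) (area = (32/2)·3.181²·sin(360°/32) = 31.58 mm²); Merging all regions: the 2 present regions are separate (no shared area or edge), so areas and boundary lengths simply add and each stays a separate island — area = 150.33 mm²; (rotated 70° about Z; rotation is an isometry so areas/perimeters/island counts are preserved). Checking containment: at z = 19.2 the cross-section extends beyond the z = 7.8 cross-section by about 118.75 mm².

part overhangs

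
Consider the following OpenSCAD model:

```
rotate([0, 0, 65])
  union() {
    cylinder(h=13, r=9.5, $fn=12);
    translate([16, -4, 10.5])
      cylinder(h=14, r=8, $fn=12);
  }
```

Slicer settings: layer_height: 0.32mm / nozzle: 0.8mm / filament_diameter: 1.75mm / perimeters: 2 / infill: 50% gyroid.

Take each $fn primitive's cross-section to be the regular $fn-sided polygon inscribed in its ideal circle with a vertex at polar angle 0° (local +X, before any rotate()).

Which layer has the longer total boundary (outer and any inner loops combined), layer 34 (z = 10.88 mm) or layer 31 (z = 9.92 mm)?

layer 34 (z = 10.88 mm)

Layer 34 (z = 10.88): the r=9.5 cylinder contributes a regular 12-gon of circumradius 9.5 (perimeter = 2·12·9.500·sin(180°/12) = 59.01 mm); the r=8 cylinder at (16, -4) contributes a regular 12-gon of circumradius 8 (perimeter = 2·12·8.000·sin(180°/12) = 49.69 mm); Merging all regions: the regions partially overlap (shared area 1.96 mm²), so the edge portions inside another operand are dropped and the merged outline is re-measured after clipping — boundary = 97.99 mm; (rotated 65° about Z; rotation is an isometry so areas/perimeters/island counts are preserved). So its perimeter = 97.99 mm. Layer 31 (z = 9.92): the r=9.5 cylinder gives a regular 12-gon of circumradius 9.5 (constant along its height) (perimeter = 2·12·9.500·sin(180°/12) = 59.01 mm); the cylinder at (16, -4) does not reach this height (z outside [10.5, 24.5]); Merging all regions: only the r=9.5 cylinder is present, so the union is just that shape — boundary = 59.01 mm; (whole slice rotated 65° about Z — lengths, areas and connectivity unchanged). So its perimeter = 59.01 mm. Layer 34 is larger (97.99 vs 59.01 mm).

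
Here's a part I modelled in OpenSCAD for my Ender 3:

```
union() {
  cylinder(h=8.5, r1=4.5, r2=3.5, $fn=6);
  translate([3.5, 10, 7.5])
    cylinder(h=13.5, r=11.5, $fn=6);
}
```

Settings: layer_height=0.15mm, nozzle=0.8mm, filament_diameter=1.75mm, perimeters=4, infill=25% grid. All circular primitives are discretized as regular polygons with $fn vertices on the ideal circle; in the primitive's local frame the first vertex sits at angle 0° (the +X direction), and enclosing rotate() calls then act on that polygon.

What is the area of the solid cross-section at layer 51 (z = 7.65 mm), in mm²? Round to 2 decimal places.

361.49 mm²

At z = 7.65 mm: the cone contributes a regular 6-gon of circumradius 3.600 (interpolated between r1=4.5 and r2=3.5 at t=0.900) (area = (6/2)·3.600²·sin(360°/6) = 33.67 mm²); the cylinder at (3.5, 10): section is a regular 6-gon, circumradius r=11.5 (area = (6/2)·11.500²·sin(360°/6) = 343.60 mm²); Combining (union): the regions partially overlap — summed areas 377.27 mm² minus the doubly-counted overlap 15.78 mm² gives 361.49 mm² — area = 361.49 mm². Overall, the cross-section is a single solid region. Net area = 361.49 mm².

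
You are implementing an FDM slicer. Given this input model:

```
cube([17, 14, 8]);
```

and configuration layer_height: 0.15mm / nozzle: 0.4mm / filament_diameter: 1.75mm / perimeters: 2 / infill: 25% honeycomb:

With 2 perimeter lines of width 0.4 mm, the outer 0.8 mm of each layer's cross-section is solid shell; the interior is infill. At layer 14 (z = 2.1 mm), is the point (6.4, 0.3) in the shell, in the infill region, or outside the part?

At z = 2.1 mm: the 17×14 cube contributes its full rectangle. Overall, the cross-section is a single solid region. The nearest boundary edge runs (0.00, 0.00)→(17.00, 0.00); distance from the point to it = 0.30 mm. The point is inside the cross-section, 0.30 mm from the nearest boundary — within the 0.8 mm shell band (2 × 0.4).

shell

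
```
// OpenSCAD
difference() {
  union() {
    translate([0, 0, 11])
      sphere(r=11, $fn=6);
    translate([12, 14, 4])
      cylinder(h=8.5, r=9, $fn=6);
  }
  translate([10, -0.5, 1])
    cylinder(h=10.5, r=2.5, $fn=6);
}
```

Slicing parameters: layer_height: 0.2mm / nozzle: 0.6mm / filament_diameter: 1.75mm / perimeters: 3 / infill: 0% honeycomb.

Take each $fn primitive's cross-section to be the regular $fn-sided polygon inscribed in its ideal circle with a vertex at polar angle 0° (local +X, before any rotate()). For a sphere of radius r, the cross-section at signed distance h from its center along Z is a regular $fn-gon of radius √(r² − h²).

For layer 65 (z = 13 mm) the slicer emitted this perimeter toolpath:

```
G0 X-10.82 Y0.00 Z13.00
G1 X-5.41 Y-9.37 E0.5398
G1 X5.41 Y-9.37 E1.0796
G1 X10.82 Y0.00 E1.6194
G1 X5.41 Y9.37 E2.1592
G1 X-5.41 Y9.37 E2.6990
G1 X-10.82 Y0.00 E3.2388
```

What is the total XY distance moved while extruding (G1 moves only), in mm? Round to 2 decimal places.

64.92 mm

Sum the Euclidean lengths of each G1 segment: total = 64.92 mm.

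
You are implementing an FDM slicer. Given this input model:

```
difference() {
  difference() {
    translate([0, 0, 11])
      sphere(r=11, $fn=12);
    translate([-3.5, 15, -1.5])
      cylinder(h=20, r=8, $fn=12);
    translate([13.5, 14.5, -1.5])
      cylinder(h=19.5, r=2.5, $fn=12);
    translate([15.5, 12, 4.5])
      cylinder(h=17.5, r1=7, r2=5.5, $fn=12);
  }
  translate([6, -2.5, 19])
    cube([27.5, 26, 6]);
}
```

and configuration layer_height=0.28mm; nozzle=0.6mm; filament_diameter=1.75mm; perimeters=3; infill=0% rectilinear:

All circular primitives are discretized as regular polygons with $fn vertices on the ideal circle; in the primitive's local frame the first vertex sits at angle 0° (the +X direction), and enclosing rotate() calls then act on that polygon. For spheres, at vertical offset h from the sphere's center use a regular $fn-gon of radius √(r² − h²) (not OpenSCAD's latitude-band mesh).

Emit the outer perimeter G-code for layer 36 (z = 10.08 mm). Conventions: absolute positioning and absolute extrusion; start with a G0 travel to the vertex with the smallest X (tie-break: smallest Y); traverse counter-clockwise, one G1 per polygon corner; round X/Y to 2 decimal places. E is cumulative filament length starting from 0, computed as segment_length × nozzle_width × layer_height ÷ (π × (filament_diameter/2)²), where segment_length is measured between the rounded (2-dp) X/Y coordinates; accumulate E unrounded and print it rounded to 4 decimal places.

G0 X-10.96 Y0.00 Z10.08
G1 X-9.49 Y-5.48 E0.3963
G1 X-5.48 Y-9.49 E0.7924
G1 X0.00 Y-10.96 E1.1887
G1 X5.48 Y-9.49 E1.5850
G1 X9.49 Y-5.48 E1.9811
G1 X10.96 Y0.00 E2.3774
G1 X9.49 Y5.48 E2.7736
G1 X5.48 Y9.49 E3.1697
G1 X2.67 Y10.25 E3.3731
G1 X0.50 Y8.07 E3.5879
G1 X-3.50 Y7.00 E3.8771
G1 X-7.03 Y7.95 E4.1324
G1 X-9.49 Y5.48 E4.3759
G1 X-10.96 Y0.00 E4.7722

At z = 10.08 mm: the sphere: section is a regular 12-gon, circumradius = √(r²−h²) = √(11²−0.92²) = 10.961; the cylinder at (-3.5, 15): section is a regular 12-gon, circumradius r=8; the r=2.5 cylinder at (13.5, 14.5) contributes a regular 12-gon of circumradius 2.5; the cone at (15.5, 12) contributes a regular 12-gon of circumradius 6.522 (interpolated between r1=7 and r2=5.5 at t=0.319); Taking the first minus the rest: starting from the r=11 sphere, the r=8 cylinder at (-3.5, 15) partially overlaps it — only the 21.48 mm² overlap (of its 192.00 mm²) is removed, clipping the outline; the r=2.5 cylinder at (13.5, 14.5) misses the remaining region (no effect); the cone at (15.5, 12) misses the remaining region (no effect) — 1 connected region; the cube at (6, -2.5) is absent (z outside [19, 25]); Taking the first minus the rest: none of the subtracted shapes is present at this height, so that combined region is unchanged — 1 connected region. The outline is a single polygon with 14 vertices. Extrusion per mm of travel: 0.6 × 0.28 / (π × 0.875²) = 0.069846. Accumulating E over each segment gives final E = 4.7722.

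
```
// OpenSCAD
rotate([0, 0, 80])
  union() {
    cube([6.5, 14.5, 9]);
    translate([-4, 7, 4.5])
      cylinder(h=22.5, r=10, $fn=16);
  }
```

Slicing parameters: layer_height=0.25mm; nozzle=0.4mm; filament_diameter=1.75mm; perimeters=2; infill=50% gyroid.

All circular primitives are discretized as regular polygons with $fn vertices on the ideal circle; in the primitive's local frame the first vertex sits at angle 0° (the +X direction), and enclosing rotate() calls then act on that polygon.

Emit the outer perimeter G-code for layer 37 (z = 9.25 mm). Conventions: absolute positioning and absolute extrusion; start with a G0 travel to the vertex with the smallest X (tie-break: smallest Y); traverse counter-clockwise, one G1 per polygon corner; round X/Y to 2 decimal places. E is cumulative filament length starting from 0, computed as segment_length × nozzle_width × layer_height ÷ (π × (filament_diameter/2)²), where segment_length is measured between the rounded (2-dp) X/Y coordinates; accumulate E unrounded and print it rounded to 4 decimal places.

At z = 9.25 mm: the cube is absent (z outside [0, 9]); the r=10 cylinder at (-4, 7) contributes a regular 16-gon of circumradius 10; Merging all regions: only the r=10 cylinder at (-4, 7) is present, so the union is just that shape — 1 connected region; (whole slice rotated 80° about Z — lengths, areas and connectivity unchanged). The outline is a single polygon with 16 vertices. Extrusion per mm of travel: 0.4 × 0.25 / (π × 0.875²) = 0.041575. Accumulating E over each segment gives final E = 2.5955.

G0 X-17.44 Y-0.99 Z9.25
G1 X-17.35 Y-4.89 E0.1622
G1 X-15.78 Y-8.46 E0.3243
G1 X-12.96 Y-11.16 E0.4866
G1 X-9.32 Y-12.57 E0.6489
G1 X-5.42 Y-12.49 E0.8111
G1 X-1.85 Y-10.92 E0.9733
G1 X0.85 Y-8.10 E1.1356
G1 X2.26 Y-4.46 E1.2979
G1 X2.17 Y-0.56 E1.4600
G1 X0.60 Y3.01 E1.6222
G1 X-2.22 Y5.71 E1.7845
G1 X-5.85 Y7.12 E1.9464
G1 X-9.75 Y7.04 E2.1086
G1 X-13.32 Y5.47 E2.2707
G1 X-16.02 Y2.65 E2.4330
G1 X-17.44 Y-0.99 E2.5955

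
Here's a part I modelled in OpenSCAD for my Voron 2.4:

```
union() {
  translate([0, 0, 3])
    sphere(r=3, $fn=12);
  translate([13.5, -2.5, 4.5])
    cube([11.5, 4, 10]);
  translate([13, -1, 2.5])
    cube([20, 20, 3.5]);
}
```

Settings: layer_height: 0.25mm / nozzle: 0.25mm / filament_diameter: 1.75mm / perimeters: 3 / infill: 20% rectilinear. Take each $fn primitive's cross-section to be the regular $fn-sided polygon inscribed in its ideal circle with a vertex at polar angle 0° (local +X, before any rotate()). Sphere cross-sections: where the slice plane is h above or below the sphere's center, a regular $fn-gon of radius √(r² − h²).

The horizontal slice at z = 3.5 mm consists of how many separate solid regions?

At z = 3.5 mm: the r=3 sphere slices to a regular 12-gon of circumradius 2.958 (√(r²−h²) with h=0.5 from center); the cube at (13.5, -2.5) does not reach this height (z outside [4.5, 14.5]); the cube at (13, -1) is present — its section is the full 20×20 rectangle; Merging all regions: the 2 present regions are separate (no shared area or edge), so areas and boundary lengths simply add and each stays a separate island — 2 connected regions. The result has 2 disconnected regions.

2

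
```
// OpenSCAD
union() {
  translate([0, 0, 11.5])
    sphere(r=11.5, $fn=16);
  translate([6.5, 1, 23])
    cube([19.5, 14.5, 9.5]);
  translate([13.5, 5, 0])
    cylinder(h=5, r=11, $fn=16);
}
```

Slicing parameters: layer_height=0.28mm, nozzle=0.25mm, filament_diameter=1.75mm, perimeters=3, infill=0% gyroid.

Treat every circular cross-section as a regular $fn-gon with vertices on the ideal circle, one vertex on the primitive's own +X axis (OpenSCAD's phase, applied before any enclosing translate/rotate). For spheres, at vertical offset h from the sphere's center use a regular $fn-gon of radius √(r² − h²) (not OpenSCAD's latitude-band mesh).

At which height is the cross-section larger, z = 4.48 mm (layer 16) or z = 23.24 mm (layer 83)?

Layer 16 (z = 4.48): the r=11.5 sphere contributes a regular 16-gon of circumradius √(11.5²−7.02²) = 9.109 (area = (16/2)·9.109²·sin(360°/16) = 254.01 mm²); the cube at (6.5, 1) does not reach this height (z outside [23, 32.5]); the r=11 cylinder at (13.5, 5) gives a regular 16-gon of circumradius 11 (constant along its height) (area = (16/2)·11.000²·sin(360°/16) = 370.44 mm²); Merging all regions: the regions partially overlap — summed areas 624.45 mm² minus the doubly-counted overlap 50.89 mm² gives 573.56 mm² — area = 573.56 mm². So its area = 573.56 mm². Layer 83 (z = 23.24): the sphere is not intersected at this z (|z−center|=11.740 > r=11.5); the 19.5×14.5 cube at (6.5, 1) contributes its full rectangle (area 282.75 mm²); the cylinder at (13.5, 5) is not intersected at this z (z outside [0, 5]); Taking the union: only the 19.5×14.5 cube at (6.5, 1) is present, so the union is just that shape — area = 282.75 mm². So its area = 282.75 mm². Layer 16 is larger (573.56 vs 282.75 mm²).

layer 16 (z = 4.48 mm)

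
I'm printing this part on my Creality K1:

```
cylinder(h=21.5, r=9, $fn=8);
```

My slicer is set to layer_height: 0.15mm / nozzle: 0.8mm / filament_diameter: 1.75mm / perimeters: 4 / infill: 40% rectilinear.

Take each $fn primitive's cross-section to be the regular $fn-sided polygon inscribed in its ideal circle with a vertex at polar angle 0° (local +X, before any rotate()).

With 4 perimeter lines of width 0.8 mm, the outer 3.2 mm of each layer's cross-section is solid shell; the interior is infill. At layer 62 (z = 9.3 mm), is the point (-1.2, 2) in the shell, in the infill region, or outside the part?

At z = 9.3 mm: the r=9 cylinder gives a regular 8-gon of circumradius 9 (constant along its height). Overall, the cross-section is a single solid region. The nearest boundary edge runs (0.00, 9.00)→(-6.36, 6.36); distance from the point to it = 6.01 mm. The point is inside the cross-section and 6.01 mm from the nearest boundary — more than the 3.2 mm shell width (4 × 0.8), so it's in the infill interior.

infill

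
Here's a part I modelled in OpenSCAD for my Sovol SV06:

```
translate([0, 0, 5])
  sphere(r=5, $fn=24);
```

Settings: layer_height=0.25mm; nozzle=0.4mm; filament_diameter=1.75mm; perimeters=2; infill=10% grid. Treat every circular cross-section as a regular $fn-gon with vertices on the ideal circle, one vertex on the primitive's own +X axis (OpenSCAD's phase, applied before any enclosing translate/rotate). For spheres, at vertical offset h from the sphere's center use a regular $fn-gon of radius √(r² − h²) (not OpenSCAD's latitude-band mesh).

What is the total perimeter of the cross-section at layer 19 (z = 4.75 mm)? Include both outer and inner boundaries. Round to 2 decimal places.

At z = 4.75 mm: the r=5 sphere contributes a regular 24-gon of circumradius √(5²−0.25²) = 4.994 (perimeter = 2·24·4.994·sin(180°/24) = 31.29 mm). Overall, the cross-section is a single solid region. Total boundary length (outer) = 31.29 mm.

31.29 mm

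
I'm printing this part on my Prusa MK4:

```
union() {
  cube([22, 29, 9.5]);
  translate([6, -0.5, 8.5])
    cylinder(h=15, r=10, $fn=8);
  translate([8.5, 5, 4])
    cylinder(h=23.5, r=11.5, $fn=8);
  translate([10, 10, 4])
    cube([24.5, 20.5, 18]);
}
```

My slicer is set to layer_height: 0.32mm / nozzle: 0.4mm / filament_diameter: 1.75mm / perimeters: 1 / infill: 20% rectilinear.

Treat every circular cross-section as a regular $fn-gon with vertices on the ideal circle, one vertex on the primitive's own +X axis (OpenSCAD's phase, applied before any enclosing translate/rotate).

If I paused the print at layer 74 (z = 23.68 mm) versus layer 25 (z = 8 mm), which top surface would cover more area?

Layer 74 (z = 23.68): the cube is absent (z outside [0, 9.5]); the cylinder at (6, -0.5) does not reach this height (z outside [8.5, 23.5]); the cylinder at (8.5, 5): section is a regular 8-gon, circumradius r=11.5 (area = (8/2)·11.500²·sin(360°/8) = 374.06 mm²); the cube at (10, 10) is absent (z outside [4, 22]); Merging all regions: only the r=11.5 cylinder at (8.5, 5) is present, so the union is just that shape — area = 374.06 mm². So its area = 374.06 mm². Layer 25 (z = 8): the cube is present — its section is the full 22×29 rectangle (area 638.00 mm²); the cylinder at (6, -0.5) does not reach this height (z outside [8.5, 23.5]); the r=11.5 cylinder at (8.5, 5) contributes a regular 8-gon of circumradius 11.5 (area = (8/2)·11.500²·sin(360°/8) = 374.06 mm²); the cube at (10, 10) is present — its section is the full 24.5×20.5 rectangle (area 502.25 mm²); Merging all regions: the regions partially overlap — summed areas 1514.31 mm² minus the doubly-counted overlap 498.99 mm² gives 1015.32 mm² — area = 1015.32 mm². So its area = 1015.32 mm². Layer 25 is larger (1015.32 vs 374.06 mm²).

layer 25 (z = 8 mm)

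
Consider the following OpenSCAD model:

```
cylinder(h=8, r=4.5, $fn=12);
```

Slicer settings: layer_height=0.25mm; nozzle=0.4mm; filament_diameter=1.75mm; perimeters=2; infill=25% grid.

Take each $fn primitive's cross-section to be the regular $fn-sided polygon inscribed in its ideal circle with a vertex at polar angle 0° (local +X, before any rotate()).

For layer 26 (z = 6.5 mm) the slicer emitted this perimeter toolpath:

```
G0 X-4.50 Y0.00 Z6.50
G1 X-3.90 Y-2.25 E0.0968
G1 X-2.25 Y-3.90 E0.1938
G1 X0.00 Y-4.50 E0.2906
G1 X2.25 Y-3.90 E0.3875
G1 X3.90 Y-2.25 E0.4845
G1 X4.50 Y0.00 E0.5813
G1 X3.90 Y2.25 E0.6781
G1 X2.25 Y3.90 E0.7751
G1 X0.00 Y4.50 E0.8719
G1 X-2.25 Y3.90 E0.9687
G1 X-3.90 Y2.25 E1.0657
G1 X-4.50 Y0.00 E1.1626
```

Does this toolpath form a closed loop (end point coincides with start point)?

Start point (G0): (-4.50, 0.00). End point (last G1): the path returns to the start — closed.

yes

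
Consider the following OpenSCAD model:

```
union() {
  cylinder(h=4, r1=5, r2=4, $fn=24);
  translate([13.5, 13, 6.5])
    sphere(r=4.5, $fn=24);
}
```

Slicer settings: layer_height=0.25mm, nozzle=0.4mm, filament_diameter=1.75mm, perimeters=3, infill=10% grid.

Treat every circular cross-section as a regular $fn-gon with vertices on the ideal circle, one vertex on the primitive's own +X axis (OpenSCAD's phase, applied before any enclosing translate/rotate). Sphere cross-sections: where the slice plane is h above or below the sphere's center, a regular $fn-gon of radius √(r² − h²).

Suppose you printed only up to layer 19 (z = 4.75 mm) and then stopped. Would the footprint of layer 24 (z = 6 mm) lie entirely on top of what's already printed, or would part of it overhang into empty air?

part overhangs

Compare the two slices. At z = 4.75: the cone is absent (z outside [0, 4]); the r=4.5 sphere at (13.5, 13) slices to a regular 24-gon of circumradius 4.146 (√(r²−h²) with h=1.75 from center) (area = (24/2)·4.146²·sin(360°/24) = 53.38 mm²); Taking the union: only the r=4.5 sphere at (13.5, 13) is present, so the union is just that shape — area = 53.38 mm². At z = 6: the cone is absent (z outside [0, 4]); the r=4.5 sphere at (13.5, 13) slices to a regular 24-gon of circumradius 4.472 (√(r²−h²) with h=0.5 from center) (area = (24/2)·4.472²·sin(360°/24) = 62.12 mm²); Taking the union: only the r=4.5 sphere at (13.5, 13) is present, so the union is just that shape — area = 62.12 mm². Checking containment: at z = 6 the cross-section extends beyond the z = 4.75 cross-section by about 8.74 mm².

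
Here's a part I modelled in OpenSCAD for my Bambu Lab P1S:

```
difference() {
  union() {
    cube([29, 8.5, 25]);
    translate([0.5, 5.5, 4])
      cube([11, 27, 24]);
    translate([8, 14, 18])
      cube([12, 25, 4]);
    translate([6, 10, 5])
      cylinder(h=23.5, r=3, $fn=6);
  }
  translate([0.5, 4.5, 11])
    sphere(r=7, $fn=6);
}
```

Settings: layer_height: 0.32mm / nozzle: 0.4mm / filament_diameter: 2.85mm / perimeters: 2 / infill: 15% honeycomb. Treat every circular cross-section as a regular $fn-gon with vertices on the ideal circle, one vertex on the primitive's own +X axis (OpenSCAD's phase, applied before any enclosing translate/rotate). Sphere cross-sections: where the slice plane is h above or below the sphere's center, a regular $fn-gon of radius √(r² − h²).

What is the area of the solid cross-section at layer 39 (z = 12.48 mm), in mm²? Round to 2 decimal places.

450.90 mm²

At z = 12.48 mm: the cube is present — its section is the full 29×8.5 rectangle (area 246.50 mm²); the cube at (0.5, 5.5) is present — its section is the full 11×27 rectangle (area 297.00 mm²); the cube at (8, 14) is absent (z outside [18, 22]); the cylinder at (6, 10): section is a regular 6-gon, circumradius r=3 (area = (6/2)·3.000²·sin(360°/6) = 23.38 mm²); Merging all regions: the regions partially overlap — summed areas 566.88 mm² minus the doubly-counted overlap 56.38 mm² gives 510.50 mm² — area = 510.50 mm²; the r=7 sphere at (0.5, 4.5) contributes a regular 6-gon of circumradius √(7²−1.48²) = 6.842 (area = (6/2)·6.842²·sin(360°/6) = 121.61 mm²); Taking the first minus the rest: starting from the result so far (510.50 mm²), the r=7 sphere at (0.5, 4.5) partially overlaps it — only the 59.60 mm² overlap (of its 121.61 mm²) is removed, clipping the outline — area = 450.90 mm². Overall, the cross-section is a single solid region. Net area = 450.90 mm².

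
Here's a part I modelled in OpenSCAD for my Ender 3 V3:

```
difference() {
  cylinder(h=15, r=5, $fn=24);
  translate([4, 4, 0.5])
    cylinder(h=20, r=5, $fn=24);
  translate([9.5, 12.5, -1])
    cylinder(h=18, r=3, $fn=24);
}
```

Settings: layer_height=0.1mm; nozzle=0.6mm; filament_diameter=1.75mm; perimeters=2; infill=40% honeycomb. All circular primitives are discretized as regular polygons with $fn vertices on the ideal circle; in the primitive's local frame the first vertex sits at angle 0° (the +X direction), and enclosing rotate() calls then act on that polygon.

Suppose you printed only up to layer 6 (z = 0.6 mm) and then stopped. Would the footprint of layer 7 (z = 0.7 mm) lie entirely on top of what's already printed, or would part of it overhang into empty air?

Compare the two slices. At z = 0.6: the r=5 cylinder gives a regular 24-gon of circumradius 5 (constant along its height) (area = (24/2)·5.000²·sin(360°/24) = 77.65 mm²); the r=5 cylinder at (4, 4) gives a regular 24-gon of circumradius 5 (constant along its height) (area = (24/2)·5.000²·sin(360°/24) = 77.65 mm²); the cylinder at (9.5, 12.5): section is a regular 24-gon, circumradius r=3 (area = (24/2)·3.000²·sin(360°/24) = 27.95 mm²); Taking the first minus the rest: starting from the r=5 cylinder (77.65 mm²), the r=5 cylinder at (4, 4) partially overlaps it — only the 24.59 mm² overlap (of its 77.65 mm²) is removed, clipping the outline; the r=3 cylinder at (9.5, 12.5) misses the remaining region (no effect) — area = 53.06 mm². At z = 0.7: the r=5 cylinder gives a regular 24-gon of circumradius 5 (constant along its height) (area = (24/2)·5.000²·sin(360°/24) = 77.65 mm²); the cylinder at (4, 4): section is a regular 24-gon, circumradius r=5 (area = (24/2)·5.000²·sin(360°/24) = 77.65 mm²); the r=3 cylinder at (9.5, 12.5) contributes a regular 24-gon of circumradius 3 (area = (24/2)·3.000²·sin(360°/24) = 27.95 mm²); After the difference (first − rest): starting from the r=5 cylinder (77.65 mm²), the r=5 cylinder at (4, 4) partially overlaps it — only the 24.59 mm² overlap (of its 77.65 mm²) is removed, clipping the outline; the r=3 cylinder at (9.5, 12.5) misses the remaining region (no effect) — area = 53.06 mm². Checking containment: the cross-section at z = 0.7 is a subset of the cross-section at z = 0.6.

entirely on top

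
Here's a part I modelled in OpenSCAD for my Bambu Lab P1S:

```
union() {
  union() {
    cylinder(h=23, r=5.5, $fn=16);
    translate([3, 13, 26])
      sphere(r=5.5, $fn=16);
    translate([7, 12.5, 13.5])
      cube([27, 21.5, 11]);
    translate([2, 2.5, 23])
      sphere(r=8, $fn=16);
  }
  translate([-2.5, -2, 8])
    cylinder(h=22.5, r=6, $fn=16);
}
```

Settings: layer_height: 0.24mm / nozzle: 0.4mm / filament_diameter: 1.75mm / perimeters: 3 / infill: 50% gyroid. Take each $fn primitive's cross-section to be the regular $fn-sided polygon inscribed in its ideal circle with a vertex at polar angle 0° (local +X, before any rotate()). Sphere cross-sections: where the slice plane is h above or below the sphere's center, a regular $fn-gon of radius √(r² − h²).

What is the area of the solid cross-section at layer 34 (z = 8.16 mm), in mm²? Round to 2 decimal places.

137.72 mm²

At z = 8.16 mm: the r=5.5 cylinder gives a regular 16-gon of circumradius 5.5 (constant along its height) (area = (16/2)·5.500²·sin(360°/16) = 92.61 mm²); the sphere at (3, 13) does not reach this height (|z−center|=17.840 > r=5.5); the cube at (7, 12.5) is absent (z outside [13.5, 24.5]); the sphere at (2, 2.5) is absent (|z−center|=14.840 > r=8); Combining (union): only the r=5.5 cylinder is present, so the union is just that shape — area = 92.61 mm²; the r=6 cylinder at (-2.5, -2) gives a regular 16-gon of circumradius 6 (constant along its height) (area = (16/2)·6.000²·sin(360°/16) = 110.21 mm²); Merging all regions: the regions partially overlap — summed areas 202.82 mm² minus the doubly-counted overlap 65.11 mm² gives 137.72 mm² — area = 137.72 mm². Overall, the cross-section is a single solid region. Net area = 137.72 mm².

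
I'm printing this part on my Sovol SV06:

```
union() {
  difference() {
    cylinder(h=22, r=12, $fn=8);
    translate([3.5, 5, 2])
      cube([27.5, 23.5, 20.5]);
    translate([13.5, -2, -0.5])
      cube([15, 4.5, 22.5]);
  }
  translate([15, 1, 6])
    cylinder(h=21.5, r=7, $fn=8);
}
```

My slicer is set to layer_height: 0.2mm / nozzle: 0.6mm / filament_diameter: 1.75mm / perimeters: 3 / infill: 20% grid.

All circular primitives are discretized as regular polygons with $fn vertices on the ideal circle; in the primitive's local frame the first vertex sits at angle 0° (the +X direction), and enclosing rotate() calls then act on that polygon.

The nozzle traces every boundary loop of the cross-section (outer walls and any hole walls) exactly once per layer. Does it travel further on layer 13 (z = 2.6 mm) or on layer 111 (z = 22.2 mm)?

Layer 13 (z = 2.6): the r=12 cylinder gives a regular 8-gon of circumradius 12 (constant along its height) (perimeter = 2·8·12.000·sin(180°/8) = 73.48 mm); the cube at (3.5, 5) (footprint 27.5×23.5) is included at this height (perimeter 102.00 mm); the 15×4.5 cube at (13.5, -2) contributes its full rectangle (perimeter 39.00 mm); Subtracting the remaining from the first: starting from the r=12 cylinder, the 27.5×23.5 cube at (3.5, 5) partially overlaps it — only the 25.04 mm² overlap (of its 646.25 mm²) is removed, clipping the outline; the 15×4.5 cube at (13.5, -2) misses the remaining region (no effect) — boundary = 76.29 mm; the cylinder at (15, 1) is not intersected at this z (z outside [6, 27.5]); Merging all regions: only the result so far is present, so the union is just that shape — boundary = 76.29 mm. So its perimeter = 76.29 mm. Layer 111 (z = 22.2): the cylinder is not intersected at this z (z outside [0, 22]); the cube at (3.5, 5) is present — its section is the full 27.5×23.5 rectangle (perimeter 102.00 mm); the cube at (13.5, -2) is absent (z outside [-0.5, 22]); Subtracting the remaining from the first: the first operand is absent here, so nothing remains; the cylinder at (15, 1): section is a regular 8-gon, circumradius r=7 (perimeter = 2·8·7.000·sin(180°/8) = 42.86 mm); Taking the union: only the r=7 cylinder at (15, 1) is present, so the union is just that shape — boundary = 42.86 mm. So its perimeter = 42.86 mm. Layer 13 is larger (76.29 vs 42.86 mm).

layer 13 (z = 2.6 mm)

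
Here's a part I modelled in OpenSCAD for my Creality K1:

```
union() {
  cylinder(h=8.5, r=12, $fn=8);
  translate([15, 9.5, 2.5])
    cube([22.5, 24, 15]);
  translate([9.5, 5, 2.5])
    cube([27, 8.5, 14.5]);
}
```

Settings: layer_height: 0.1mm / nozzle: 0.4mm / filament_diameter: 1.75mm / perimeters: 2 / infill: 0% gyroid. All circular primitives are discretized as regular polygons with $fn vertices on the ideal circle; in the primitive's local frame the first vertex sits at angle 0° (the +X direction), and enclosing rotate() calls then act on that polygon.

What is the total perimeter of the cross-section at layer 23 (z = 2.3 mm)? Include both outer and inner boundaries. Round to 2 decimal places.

73.48 mm

At z = 2.3 mm: the cylinder: section is a regular 8-gon, circumradius r=12 (perimeter = 2·8·12.000·sin(180°/8) = 73.48 mm); the cube at (15, 9.5) is absent (z outside [2.5, 17.5]); the cube at (9.5, 5) does not reach this height (z outside [2.5, 17]); Merging all regions: only the r=12 cylinder is present, so the union is just that shape — boundary = 73.48 mm. Overall, the cross-section is a single solid region. Total boundary length (outer) = 73.48 mm.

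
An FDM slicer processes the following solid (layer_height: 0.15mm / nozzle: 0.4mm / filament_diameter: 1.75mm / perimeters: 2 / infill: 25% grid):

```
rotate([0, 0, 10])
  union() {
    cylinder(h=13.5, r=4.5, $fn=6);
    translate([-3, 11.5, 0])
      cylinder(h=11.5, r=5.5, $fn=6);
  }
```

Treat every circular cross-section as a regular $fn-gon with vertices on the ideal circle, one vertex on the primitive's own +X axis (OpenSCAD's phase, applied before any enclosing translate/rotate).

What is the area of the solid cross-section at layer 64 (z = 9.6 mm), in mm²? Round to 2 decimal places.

At z = 9.6 mm: the cylinder: section is a regular 6-gon, circumradius r=4.5 (area = (6/2)·4.500²·sin(360°/6) = 52.61 mm²); the cylinder at (-3, 11.5): section is a regular 6-gon, circumradius r=5.5 (area = (6/2)·5.500²·sin(360°/6) = 78.59 mm²); Combining (union): the 2 present regions are separate (no shared area or edge), so areas and boundary lengths simply add and each stays a separate island — area = 131.20 mm²; (rotated 10° about Z; rotation is an isometry so areas/perimeters/island counts are preserved). Overall, the cross-section has 2 separate islands. Net area = 131.20 mm².

131.20 mm²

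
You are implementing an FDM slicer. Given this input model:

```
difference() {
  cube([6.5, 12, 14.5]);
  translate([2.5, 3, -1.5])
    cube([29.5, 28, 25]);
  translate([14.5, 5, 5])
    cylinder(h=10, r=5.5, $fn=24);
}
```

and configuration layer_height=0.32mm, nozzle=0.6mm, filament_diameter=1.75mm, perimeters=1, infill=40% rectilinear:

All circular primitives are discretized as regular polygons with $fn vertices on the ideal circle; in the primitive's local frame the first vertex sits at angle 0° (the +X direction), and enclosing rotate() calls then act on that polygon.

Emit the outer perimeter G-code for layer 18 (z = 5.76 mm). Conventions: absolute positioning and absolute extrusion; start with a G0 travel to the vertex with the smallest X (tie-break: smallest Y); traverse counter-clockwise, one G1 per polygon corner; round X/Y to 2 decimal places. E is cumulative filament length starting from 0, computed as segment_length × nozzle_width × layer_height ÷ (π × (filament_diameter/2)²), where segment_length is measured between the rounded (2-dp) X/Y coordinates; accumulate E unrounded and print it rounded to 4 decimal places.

G0 X0.00 Y0.00 Z5.76
G1 X6.50 Y0.00 E0.5189
G1 X6.50 Y3.00 E0.7583
G1 X2.50 Y3.00 E1.0776
G1 X2.50 Y12.00 E1.7960
G1 X0.00 Y12.00 E1.9956
G1 X0.00 Y0.00 E2.9535

At z = 5.76 mm: the 6.5×12 cube contributes its full rectangle; the cube at (2.5, 3) (footprint 29.5×28) is included at this height; the r=5.5 cylinder at (14.5, 5) gives a regular 24-gon of circumradius 5.5 (constant along its height); After the difference (first − rest): starting from the 6.5×12 cube, the 29.5×28 cube at (2.5, 3) partially overlaps it — only the 36.00 mm² overlap (of its 826.00 mm²) is removed, clipping the outline; the r=5.5 cylinder at (14.5, 5) misses the remaining region (no effect) — 1 connected region. The outline is a single polygon with 6 vertices. Extrusion per mm of travel: 0.6 × 0.32 / (π × 0.875²) = 0.079824. Accumulating E over each segment gives final E = 2.9535.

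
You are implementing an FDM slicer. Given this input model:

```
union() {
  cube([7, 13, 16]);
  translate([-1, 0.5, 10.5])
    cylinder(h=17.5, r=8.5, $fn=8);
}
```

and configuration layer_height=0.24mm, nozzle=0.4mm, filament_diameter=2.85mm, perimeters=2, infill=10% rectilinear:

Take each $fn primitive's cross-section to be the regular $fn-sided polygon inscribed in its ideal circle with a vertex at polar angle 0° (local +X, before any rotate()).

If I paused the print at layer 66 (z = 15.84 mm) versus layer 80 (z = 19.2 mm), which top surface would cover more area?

layer 66 (z = 15.84 mm)

Layer 66 (z = 15.84): the cube is present — its section is the full 7×13 rectangle (area 91.00 mm²); the cylinder at (-1, 0.5): section is a regular 8-gon, circumradius r=8.5 (area = (8/2)·8.500²·sin(360°/8) = 204.35 mm²); Combining (union): the regions partially overlap — summed areas 295.35 mm² minus the doubly-counted overlap 45.99 mm² gives 249.36 mm² — area = 249.36 mm². So its area = 249.36 mm². Layer 80 (z = 19.2): the cube is not intersected at this z (z outside [0, 16]); the r=8.5 cylinder at (-1, 0.5) contributes a regular 8-gon of circumradius 8.5 (area = (8/2)·8.500²·sin(360°/8) = 204.35 mm²); Merging all regions: only the r=8.5 cylinder at (-1, 0.5) is present, so the union is just that shape — area = 204.35 mm². So its area = 204.35 mm². Layer 66 is larger (249.36 vs 204.35 mm²).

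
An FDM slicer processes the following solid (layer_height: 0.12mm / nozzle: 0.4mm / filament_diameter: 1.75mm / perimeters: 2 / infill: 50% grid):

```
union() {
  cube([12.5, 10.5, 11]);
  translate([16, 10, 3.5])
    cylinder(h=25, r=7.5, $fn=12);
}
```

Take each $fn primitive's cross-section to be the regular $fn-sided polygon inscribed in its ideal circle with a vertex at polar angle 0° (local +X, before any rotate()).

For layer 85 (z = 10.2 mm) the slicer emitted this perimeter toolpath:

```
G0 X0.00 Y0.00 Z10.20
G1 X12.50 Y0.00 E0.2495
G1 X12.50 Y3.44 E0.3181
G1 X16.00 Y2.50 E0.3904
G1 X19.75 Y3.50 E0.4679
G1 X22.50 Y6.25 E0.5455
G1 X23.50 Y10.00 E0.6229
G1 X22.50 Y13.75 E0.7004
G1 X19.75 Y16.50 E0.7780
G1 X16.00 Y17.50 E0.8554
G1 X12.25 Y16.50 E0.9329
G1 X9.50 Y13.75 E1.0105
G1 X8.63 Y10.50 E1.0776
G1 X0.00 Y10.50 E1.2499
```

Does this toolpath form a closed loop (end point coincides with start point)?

Start point (G0): (0.00, 0.00). End point (last G1): the path does not return to the start — open.

no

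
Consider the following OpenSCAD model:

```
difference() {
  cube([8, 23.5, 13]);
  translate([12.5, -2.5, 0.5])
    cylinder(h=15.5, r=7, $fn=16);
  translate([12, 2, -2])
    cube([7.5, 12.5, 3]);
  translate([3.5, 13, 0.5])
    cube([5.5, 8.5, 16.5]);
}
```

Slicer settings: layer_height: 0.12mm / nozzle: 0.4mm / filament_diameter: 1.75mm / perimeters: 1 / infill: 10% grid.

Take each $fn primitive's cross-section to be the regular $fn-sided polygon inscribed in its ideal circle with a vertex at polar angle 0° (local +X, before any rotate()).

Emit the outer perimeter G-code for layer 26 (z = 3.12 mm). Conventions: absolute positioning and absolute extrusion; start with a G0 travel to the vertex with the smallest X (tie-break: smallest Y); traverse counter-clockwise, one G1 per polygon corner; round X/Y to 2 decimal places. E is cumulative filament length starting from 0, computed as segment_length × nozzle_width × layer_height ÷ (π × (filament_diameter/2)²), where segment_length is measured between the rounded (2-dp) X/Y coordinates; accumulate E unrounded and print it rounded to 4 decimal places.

G0 X0.00 Y0.00 Z3.12
G1 X6.00 Y0.00 E0.1197
G1 X6.03 Y0.18 E0.1234
G1 X7.55 Y2.45 E0.1779
G1 X8.00 Y2.75 E0.1887
G1 X8.00 Y13.00 E0.3932
G1 X3.50 Y13.00 E0.4830
G1 X3.50 Y21.50 E0.6527
G1 X8.00 Y21.50 E0.7425
G1 X8.00 Y23.50 E0.7824
G1 X0.00 Y23.50 E0.9420
G1 X0.00 Y0.00 E1.4110

At z = 3.12 mm: the cube is present — its section is the full 8×23.5 rectangle; the r=7 cylinder at (12.5, -2.5) gives a regular 16-gon of circumradius 7 (constant along its height); the cube at (12, 2) is not intersected at this z (z outside [-2, 1]); the 5.5×8.5 cube at (3.5, 13) contributes its full rectangle; Taking the first minus the rest: starting from the 8×23.5 cube, the r=7 cylinder at (12.5, -2.5) partially overlaps it — only the 3.17 mm² overlap (of its 150.01 mm²) is removed, clipping the outline; the 5.5×8.5 cube at (3.5, 13) partially overlaps it — only the 38.25 mm² overlap (of its 46.75 mm²) is removed, clipping the outline — 1 connected region. The outline is a single polygon with 11 vertices. Extrusion per mm of travel: 0.4 × 0.12 / (π × 0.875²) = 0.019956. Accumulating E over each segment gives final E = 1.4110.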